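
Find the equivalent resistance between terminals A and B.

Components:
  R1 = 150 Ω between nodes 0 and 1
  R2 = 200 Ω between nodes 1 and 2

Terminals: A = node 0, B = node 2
Reduce the network between node 0 (A) and node 2 (B) by series/parallel combination:
  Rs1 = R1 + R2 (series, joined only at node 1) = 150 + 200 = 350 Ω
R_eq = 350 Ω

Final answer: 350 Ω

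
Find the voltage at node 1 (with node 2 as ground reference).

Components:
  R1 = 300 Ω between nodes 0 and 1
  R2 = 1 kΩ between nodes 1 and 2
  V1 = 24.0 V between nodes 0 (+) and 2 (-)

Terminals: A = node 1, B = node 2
Nodal analysis, taking node 2 as the 0 V reference.
Source V1 fixes V_0 = 24 V.
KCL at each unknown node (sum of currents leaving = 0; resistances in Ω):
  Node 1: (V_1 - 24)/300 + (V_1 - 0)/1000 = 0
Collecting terms: 0.004333 × V_1 = 0.08  =>  V_1 = 18.46 V
The requested potential is V_1 = 18.46 V.

Final answer: V_1 = 18.46 V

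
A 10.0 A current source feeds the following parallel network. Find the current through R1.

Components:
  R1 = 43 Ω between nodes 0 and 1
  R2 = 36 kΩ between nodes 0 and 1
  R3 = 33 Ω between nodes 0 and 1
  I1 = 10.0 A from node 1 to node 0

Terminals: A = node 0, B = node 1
All resistors sit directly between nodes 0 and 1, so they are in parallel and share one voltage V; the full source current 10 A splits among them.
1/R_par = 1/43 + 1/36000 + 1/33 = 0.05359 S  =>  R_par = 18.66 Ω
V = I × R_par = 10 × 18.66 = 186.6 V
I_R1 = V/R1 = 186.6/43 = 4.34 A

Final answer: 4.34 A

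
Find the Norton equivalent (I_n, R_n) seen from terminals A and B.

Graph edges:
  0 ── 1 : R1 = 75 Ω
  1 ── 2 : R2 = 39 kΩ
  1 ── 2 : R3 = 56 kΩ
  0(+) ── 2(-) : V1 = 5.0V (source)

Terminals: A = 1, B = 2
Find the Thévenin equivalent first; then I_n = V_th/R_th and R_n = R_th.
Step 1 — V_th is the open-circuit voltage V_A - V_B (nothing connected across the terminals).
Nodal analysis, taking node 2 as the 0 V reference.
Source V1 fixes V_0 = 5 V.
KCL at each unknown node (sum of currents leaving = 0; resistances in Ω):
  Node 1: (V_1 - 5)/75 + (V_1 - 0)/39000 + (V_1 - 0)/56000 = 0
Collecting terms: 0.01338 × V_1 = 0.06667  =>  V_1 = 4.984 V
V_th = V_1 - V_2 = 4.984 - 0 = 4.984 V
Step 2 — R_th: zero the source — replace V1 by a short circuit (node 2 merges into node 0) — and find the resistance seen between A (node 1) and B (node 0).
Reduce the network between node 1 (A) and node 0 (B) by series/parallel combination:
  Rp1 = R1 ‖ R2 ‖ R3 (parallel, all between nodes 0 and 1) = 1/(1/75 + 1/39000 + 1/56000) = 74.76 Ω
R_th = 74.76 Ω
I_n = V_th/R_th = 4.984/74.76 = 0.06667 A, and R_n = R_th = 74.76 Ω

Final answer: I_n = 0.06667 A, R_n = 74.76 Ω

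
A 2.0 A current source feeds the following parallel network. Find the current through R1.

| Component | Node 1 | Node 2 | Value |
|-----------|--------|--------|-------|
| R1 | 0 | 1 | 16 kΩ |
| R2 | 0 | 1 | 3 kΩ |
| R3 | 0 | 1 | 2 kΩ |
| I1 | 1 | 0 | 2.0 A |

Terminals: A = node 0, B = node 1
All resistors sit directly between nodes 0 and 1, so they are in parallel and share one voltage V; the full source current 2 A splits among them.
1/R_par = 1/16000 + 1/3000 + 1/2000 = 0.0008958 S  =>  R_par = 1116 Ω
V = I × R_par = 2 × 1116 = 2233 V
I_R1 = V/R1 = 2233/16000 = 0.1395 A

Final answer: 0.1395 A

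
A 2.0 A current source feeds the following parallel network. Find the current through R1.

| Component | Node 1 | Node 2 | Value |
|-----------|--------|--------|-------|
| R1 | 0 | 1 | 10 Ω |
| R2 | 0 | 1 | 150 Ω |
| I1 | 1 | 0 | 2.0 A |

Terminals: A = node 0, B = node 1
All resistors sit directly between nodes 0 and 1, so they are in parallel and share one voltage V; the full source current 2 A splits among them.
1/R_par = 1/10 + 1/150 = 0.1067 S  =>  R_par = 9.375 Ω
V = I × R_par = 2 × 9.375 = 18.75 V
I_R1 = V/R1 = 18.75/10 = 1.875 A

Final answer: 1.875 A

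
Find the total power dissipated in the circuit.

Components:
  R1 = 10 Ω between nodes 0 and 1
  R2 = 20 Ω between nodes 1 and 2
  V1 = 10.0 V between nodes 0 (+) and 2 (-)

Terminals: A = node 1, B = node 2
Nodal analysis, taking node 2 as the 0 V reference.
Source V1 fixes V_0 = 10 V.
KCL at each unknown node (sum of currents leaving = 0; resistances in Ω):
  Node 1: (V_1 - 10)/10 + (V_1 - 0)/20 = 0
Collecting terms: 0.15 × V_1 = 1  =>  V_1 = 6.667 V
Power in each resistor, P = (ΔV)²/R:
  P_R1 = (10 - 6.667)²/10 = 1.111 W
  P_R2 = (6.667 - 0)²/20 = 2.222 W
P_total = P_R1 + P_R2 = 3.333 W

Final answer: 3.333 W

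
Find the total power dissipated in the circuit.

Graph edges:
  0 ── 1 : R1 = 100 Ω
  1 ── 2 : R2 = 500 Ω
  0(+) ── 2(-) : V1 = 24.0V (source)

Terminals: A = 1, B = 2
Nodal analysis, taking node 2 as the 0 V reference.
Source V1 fixes V_0 = 24 V.
KCL at each unknown node (sum of currents leaving = 0; resistances in Ω):
  Node 1: (V_1 - 24)/100 + (V_1 - 0)/500 = 0
Collecting terms: 0.012 × V_1 = 0.24  =>  V_1 = 20 V
Power in each resistor, P = (ΔV)²/R:
  P_R1 = (24 - 20)²/100 = 0.16 W
  P_R2 = (20 - 0)²/500 = 0.8 W
P_total = P_R1 + P_R2 = 0.96 W

Final answer: 0.96 W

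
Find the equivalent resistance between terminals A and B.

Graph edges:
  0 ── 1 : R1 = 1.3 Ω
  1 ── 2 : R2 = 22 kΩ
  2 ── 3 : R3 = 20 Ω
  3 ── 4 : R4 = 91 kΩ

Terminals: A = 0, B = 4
Reduce the network between node 0 (A) and node 4 (B) by series/parallel combination:
  Rs1 = R1 + R2 (series, joined only at node 1) = 1.3 + 22000 = 22000 Ω
  Rs2 = R3 + Rs1 (series, joined only at node 2) = 20 + 22000 = 22020 Ω
  Rs3 = R4 + Rs2 (series, joined only at node 3) = 91000 + 22020 = 113000 Ω
R_eq = 113 kΩ

Final answer: 113 kΩ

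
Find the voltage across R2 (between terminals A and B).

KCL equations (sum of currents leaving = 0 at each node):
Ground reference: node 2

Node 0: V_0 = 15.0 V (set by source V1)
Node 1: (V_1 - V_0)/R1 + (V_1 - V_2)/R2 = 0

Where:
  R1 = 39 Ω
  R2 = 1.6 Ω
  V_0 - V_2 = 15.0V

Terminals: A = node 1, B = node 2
R1 and R2 are in series across V1 (node 0 → node 1 → node 2), and the output A–B is taken across R2, so this is a voltage divider.
Series current: I = V1/(R1 + R2) = 15/(39 + 1.6) = 15/40.6 = 0.3695 A
V_R2 = I × R2 = V1 × R2/(R1 + R2) = 15 × 1.6/40.6 = 0.5911 V

Final answer: 0.5911 V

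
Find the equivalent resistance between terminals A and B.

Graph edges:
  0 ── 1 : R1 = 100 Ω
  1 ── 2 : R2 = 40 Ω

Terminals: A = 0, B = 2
Reduce the network between node 0 (A) and node 2 (B) by series/parallel combination:
  Rs1 = R1 + R2 (series, joined only at node 1) = 100 + 40 = 140 Ω
R_eq = 140 Ω

Final answer: 140 Ω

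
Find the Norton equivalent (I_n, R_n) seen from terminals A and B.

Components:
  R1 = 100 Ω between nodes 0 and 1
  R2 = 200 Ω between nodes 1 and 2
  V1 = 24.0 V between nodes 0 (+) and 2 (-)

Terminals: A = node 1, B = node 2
Find the Thévenin equivalent first; then I_n = V_th/R_th and R_n = R_th.
Step 1 — V_th is the open-circuit voltage V_A - V_B (nothing connected across the terminals).
Nodal analysis, taking node 2 as the 0 V reference.
Source V1 fixes V_0 = 24 V.
KCL at each unknown node (sum of currents leaving = 0; resistances in Ω):
  Node 1: (V_1 - 24)/100 + (V_1 - 0)/200 = 0
Collecting terms: 0.015 × V_1 = 0.24  =>  V_1 = 16 V
V_th = V_1 - V_2 = 16 - 0 = 16 V
Step 2 — R_th: zero the source — replace V1 by a short circuit (node 2 merges into node 0) — and find the resistance seen between A (node 1) and B (node 0).
Reduce the network between node 1 (A) and node 0 (B) by series/parallel combination:
  Rp1 = R1 ‖ R2 (parallel, both between nodes 0 and 1) = 1/(1/100 + 1/200) = 66.67 Ω
R_th = 66.67 Ω
I_n = V_th/R_th = 16/66.67 = 0.24 A, and R_n = R_th = 66.67 Ω

Final answer: I_n = 0.24 A, R_n = 66.67 Ω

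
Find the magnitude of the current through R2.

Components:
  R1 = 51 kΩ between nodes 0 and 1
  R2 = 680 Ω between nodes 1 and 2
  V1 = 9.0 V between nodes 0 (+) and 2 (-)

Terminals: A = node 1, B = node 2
Nodal analysis, taking node 2 as the 0 V reference.
Source V1 fixes V_0 = 9 V.
KCL at each unknown node (sum of currents leaving = 0; resistances in Ω):
  Node 1: (V_1 - 9)/51000 + (V_1 - 0)/680 = 0
Collecting terms: 0.00149 × V_1 = 0.0001765  =>  V_1 = 0.1184 V
I_R2 = (V_1 - V_2)/R2 = (0.1184 - 0)/680 = 0.0001741 A
|I_R2| = 0.0001741 A

Final answer: |I_R2| = 0.0001741 A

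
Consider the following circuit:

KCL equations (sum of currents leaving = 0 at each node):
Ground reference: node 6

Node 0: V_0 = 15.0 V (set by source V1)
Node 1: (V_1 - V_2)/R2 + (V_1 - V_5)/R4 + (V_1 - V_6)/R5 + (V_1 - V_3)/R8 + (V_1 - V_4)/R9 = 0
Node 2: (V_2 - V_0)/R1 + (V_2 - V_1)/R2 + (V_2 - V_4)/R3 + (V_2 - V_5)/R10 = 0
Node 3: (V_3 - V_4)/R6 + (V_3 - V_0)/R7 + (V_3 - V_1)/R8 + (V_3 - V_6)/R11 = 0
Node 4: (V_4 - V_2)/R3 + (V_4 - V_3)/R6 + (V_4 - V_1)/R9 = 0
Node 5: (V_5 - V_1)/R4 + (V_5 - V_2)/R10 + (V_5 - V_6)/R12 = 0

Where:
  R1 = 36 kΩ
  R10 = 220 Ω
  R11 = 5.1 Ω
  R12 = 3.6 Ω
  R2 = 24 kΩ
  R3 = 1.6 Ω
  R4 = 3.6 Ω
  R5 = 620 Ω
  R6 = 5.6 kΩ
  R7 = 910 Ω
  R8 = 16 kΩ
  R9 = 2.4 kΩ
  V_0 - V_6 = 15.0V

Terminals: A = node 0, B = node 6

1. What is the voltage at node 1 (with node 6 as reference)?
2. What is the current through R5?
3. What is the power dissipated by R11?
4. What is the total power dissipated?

Nodal analysis, taking node 6 as the 0 V reference.
Source V1 fixes V_0 = 15 V.
KCL at each unknown node (sum of currents leaving = 0; resistances in Ω):
  Node 1: (V_1 - V_2)/24000 + (V_1 - V_5)/3.6 + (V_1 - 0)/620 + (V_1 - V_3)/16000 + (V_1 - V_4)/2400 = 0
  Node 2: (V_2 - 15)/36000 + (V_2 - V_1)/24000 + (V_2 - V_4)/1.6 + (V_2 - V_5)/220 = 0
  Node 3: (V_3 - V_4)/5600 + (V_3 - 15)/910 + (V_3 - V_1)/16000 + (V_3 - 0)/5.1 = 0
  Node 4: (V_4 - V_2)/1.6 + (V_4 - V_3)/5600 + (V_4 - V_1)/2400 = 0
  Node 5: (V_5 - V_1)/3.6 + (V_5 - V_2)/220 + (V_5 - 0)/3.6 = 0
Collecting terms (coefficients in siemens):
  0.2799·V_1 - 0.00004167·V_2 - 0.0000625·V_3 - 0.0004167·V_4 - 0.2778·V_5 = 0
  0.6296·V_2 - 0.00004167·V_1 - 0.625·V_4 - 0.004545·V_5 = 0.0004167
  0.1974·V_3 - 0.0000625·V_1 - 0.0001786·V_4 = 0.01648
  0.6256·V_4 - 0.0004167·V_1 - 0.625·V_2 - 0.0001786·V_3 = 0
  0.5601·V_5 - 0.2778·V_1 - 0.004545·V_2 = 0
Solving these 5 simultaneous equations (Gaussian elimination) gives:
  V_1 = 0.001645 V, V_2 = 0.0843 V, V_3 = 0.08357 V, V_4 = 0.08424 V
  V_5 = 0.0015 V
Part 1:
  Read off the nodal solution: V_1 = 0.001645 V
Part 2:
  I_R5 = (V_1 - V_6)/R5 = (0.001645 - 0)/620 = 0.000002654 A
  Magnitude: I_R5 = 0.000002654 A
Part 3:
  I_R11 = (V_3 - V_6)/R11 = (0.08357 - 0)/5.1 = 0.01639 A
  P_R11 = I_R11² × R11 = (0.01639)² × 5.1 = 0.001369 W
Part 4:
  Power in each resistor, P = (ΔV)²/R:
    P_R1 = (15 - 0.0843)²/36000 = 0.00618 W
    P_R2 = (0.001645 - 0.0843)²/24000 = 0.0000002846 W
    P_R3 = (0.0843 - 0.08424)²/1.6 = 0.000000001908 W
    P_R4 = (0.001645 - 0.0015)²/3.6 = 0.000000005854 W
    P_R5 = (0.001645 - 0)²/620 = 0.000000004366 W
    P_R6 = (0.08357 - 0.08424)²/5600 = 0.00000000007993 W
    P_R7 = (15 - 0.08357)²/910 = 0.2445 W
    P_R8 = (0.001645 - 0.08357)²/16000 = 0.0000004195 W
    P_R9 = (0.001645 - 0.08424)²/2400 = 0.000002843 W
    P_R10 = (0.0843 - 0.0015)²/220 = 0.00003116 W
    P_R11 = (0.08357 - 0)²/5.1 = 0.001369 W
    P_R12 = (0.0015 - 0)²/3.6 = 0.000000625 W
  P_total = P_R1 + P_R2 + P_R3 + P_R4 + P_R5 + P_R6 + P_R7 + P_R8 + P_R9 + P_R10 + P_R11 + P_R12 = 0.2521 W

Final answers:
1. V_1 = 0.001645 V
2. I_R5 = 2.654e-06 A
3. P_R11 = 0.001369 W
4. P_total = 0.2521 W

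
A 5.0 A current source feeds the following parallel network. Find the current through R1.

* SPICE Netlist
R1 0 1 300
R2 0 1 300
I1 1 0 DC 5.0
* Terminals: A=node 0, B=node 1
All resistors sit directly between nodes 0 and 1, so they are in parallel and share one voltage V; the full source current 5 A splits among them.
1/R_par = 1/300 + 1/300 = 0.006667 S  =>  R_par = 150 Ω
V = I × R_par = 5 × 150 = 750 V
I_R1 = V/R1 = 750/300 = 2.5 A

Final answer: 2.5 A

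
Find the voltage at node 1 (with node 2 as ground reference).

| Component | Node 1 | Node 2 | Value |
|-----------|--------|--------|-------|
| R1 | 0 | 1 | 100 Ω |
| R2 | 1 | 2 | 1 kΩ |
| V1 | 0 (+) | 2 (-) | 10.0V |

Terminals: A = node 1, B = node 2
Nodal analysis, taking node 2 as the 0 V reference.
Source V1 fixes V_0 = 10 V.
KCL at each unknown node (sum of currents leaving = 0; resistances in Ω):
  Node 1: (V_1 - 10)/100 + (V_1 - 0)/1000 = 0
Collecting terms: 0.011 × V_1 = 0.1  =>  V_1 = 9.091 V
The requested potential is V_1 = 9.091 V.

Final answer: V_1 = 9.091 V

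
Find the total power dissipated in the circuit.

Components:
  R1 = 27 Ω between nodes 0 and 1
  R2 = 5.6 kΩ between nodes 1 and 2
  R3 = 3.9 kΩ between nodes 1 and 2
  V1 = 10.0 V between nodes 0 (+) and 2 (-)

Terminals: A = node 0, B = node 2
Nodal analysis, taking node 2 as the 0 V reference.
Source V1 fixes V_0 = 10 V.
KCL at each unknown node (sum of currents leaving = 0; resistances in Ω):
  Node 1: (V_1 - 10)/27 + (V_1 - 0)/5600 + (V_1 - 0)/3900 = 0
Collecting terms: 0.03747 × V_1 = 0.3704  =>  V_1 = 9.884 V
Power in each resistor, P = (ΔV)²/R:
  P_R1 = (10 - 9.884)²/27 = 0.0004991 W
  P_R2 = (9.884 - 0)²/5600 = 0.01744 W
  P_R3 = (9.884 - 0)²/3900 = 0.02505 W
P_total = P_R1 + P_R2 + P_R3 = 0.04299 W

Final answer: 0.04299 W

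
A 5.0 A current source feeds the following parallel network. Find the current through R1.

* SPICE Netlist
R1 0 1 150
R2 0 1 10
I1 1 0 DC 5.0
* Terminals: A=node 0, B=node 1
All resistors sit directly between nodes 0 and 1, so they are in parallel and share one voltage V; the full source current 5 A splits among them.
1/R_par = 1/150 + 1/10 = 0.1067 S  =>  R_par = 9.375 Ω
V = I × R_par = 5 × 9.375 = 46.88 V
I_R1 = V/R1 = 46.88/150 = 0.3125 A

Final answer: 0.3125 A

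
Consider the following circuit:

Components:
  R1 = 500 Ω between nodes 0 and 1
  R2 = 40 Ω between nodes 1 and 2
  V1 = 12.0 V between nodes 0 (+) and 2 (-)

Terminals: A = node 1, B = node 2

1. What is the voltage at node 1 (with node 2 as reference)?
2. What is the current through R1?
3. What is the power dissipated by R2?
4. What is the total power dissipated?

Nodal analysis, taking node 2 as the 0 V reference.
Source V1 fixes V_0 = 12 V.
KCL at each unknown node (sum of currents leaving = 0; resistances in Ω):
  Node 1: (V_1 - 12)/500 + (V_1 - 0)/40 = 0
Collecting terms: 0.027 × V_1 = 0.024  =>  V_1 = 0.8889 V
Part 1:
  Read off the nodal solution: V_1 = 0.8889 V
Part 2:
  I_R1 = (V_0 - V_1)/R1 = (12 - 0.8889)/500 = 0.02222 A
  Magnitude: I_R1 = 0.02222 A
Part 3:
  I_R2 = (V_1 - V_2)/R2 = (0.8889 - 0)/40 = 0.02222 A
  P_R2 = I_R2² × R2 = (0.02222)² × 40 = 0.01975 W
Part 4:
  Power in each resistor, P = (ΔV)²/R:
    P_R1 = (12 - 0.8889)²/500 = 0.2469 W
    P_R2 = (0.8889 - 0)²/40 = 0.01975 W
  P_total = P_R1 + P_R2 = 0.2667 W

Final answers:
1. V_1 = 0.8889 V
2. I_R1 = 0.02222 A
3. P_R2 = 0.01975 W
4. P_total = 0.2667 W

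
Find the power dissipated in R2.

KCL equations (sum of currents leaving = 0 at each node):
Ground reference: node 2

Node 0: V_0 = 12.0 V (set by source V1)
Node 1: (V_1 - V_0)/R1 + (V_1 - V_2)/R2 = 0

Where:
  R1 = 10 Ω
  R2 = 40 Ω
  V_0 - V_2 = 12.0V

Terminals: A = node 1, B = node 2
Nodal analysis, taking node 2 as the 0 V reference.
Source V1 fixes V_0 = 12 V.
KCL at each unknown node (sum of currents leaving = 0; resistances in Ω):
  Node 1: (V_1 - 12)/10 + (V_1 - 0)/40 = 0
Collecting terms: 0.125 × V_1 = 1.2  =>  V_1 = 9.6 V
I_R2 = (V_1 - V_2)/R2 = (9.6 - 0)/40 = 0.24 A
P_R2 = I_R2² × R2 = (0.24)² × 40 = 2.304 W

Final answer: 2.304 W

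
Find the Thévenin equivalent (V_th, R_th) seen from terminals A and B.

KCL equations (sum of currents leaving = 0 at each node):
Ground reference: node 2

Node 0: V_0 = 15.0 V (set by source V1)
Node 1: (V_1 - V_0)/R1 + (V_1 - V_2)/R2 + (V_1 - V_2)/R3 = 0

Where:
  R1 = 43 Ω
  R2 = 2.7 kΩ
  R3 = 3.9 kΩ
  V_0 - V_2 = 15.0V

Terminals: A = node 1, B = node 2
Step 1 — V_th is the open-circuit voltage V_A - V_B (nothing connected across the terminals).
Nodal analysis, taking node 2 as the 0 V reference.
Source V1 fixes V_0 = 15 V.
KCL at each unknown node (sum of currents leaving = 0; resistances in Ω):
  Node 1: (V_1 - 15)/43 + (V_1 - 0)/2700 + (V_1 - 0)/3900 = 0
Collecting terms: 0.02388 × V_1 = 0.3488  =>  V_1 = 14.61 V
V_th = V_1 - V_2 = 14.61 - 0 = 14.61 V
Step 2 — R_th: zero the source — replace V1 by a short circuit (node 2 merges into node 0) — and find the resistance seen between A (node 1) and B (node 0).
Reduce the network between node 1 (A) and node 0 (B) by series/parallel combination:
  Rp1 = R1 ‖ R2 ‖ R3 (parallel, all between nodes 0 and 1) = 1/(1/43 + 1/2700 + 1/3900) = 41.87 Ω
R_th = 41.87 Ω

Final answer: V_th = 14.61 V, R_th = 41.87 Ω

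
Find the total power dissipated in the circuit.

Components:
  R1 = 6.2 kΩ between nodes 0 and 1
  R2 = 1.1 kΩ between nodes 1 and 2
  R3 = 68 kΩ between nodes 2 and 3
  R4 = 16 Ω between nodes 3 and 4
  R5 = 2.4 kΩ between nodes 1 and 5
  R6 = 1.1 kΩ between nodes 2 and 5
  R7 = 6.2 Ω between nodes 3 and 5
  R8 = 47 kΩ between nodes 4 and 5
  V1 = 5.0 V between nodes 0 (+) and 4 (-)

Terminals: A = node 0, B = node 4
Nodal analysis, taking node 4 as the 0 V reference.
Source V1 fixes V_0 = 5 V.
KCL at each unknown node (sum of currents leaving = 0; resistances in Ω):
  Node 1: (V_1 - 5)/6200 + (V_1 - V_2)/1100 + (V_1 - V_5)/2400 = 0
  Node 2: (V_2 - V_1)/1100 + (V_2 - V_3)/68000 + (V_2 - V_5)/1100 = 0
  Node 3: (V_3 - V_2)/68000 + (V_3 - 0)/16 + (V_3 - V_5)/6.2 = 0
  Node 5: (V_5 - V_1)/2400 + (V_5 - V_2)/1100 + (V_5 - V_3)/6.2 + (V_5 - 0)/47000 = 0
Collecting terms (coefficients in siemens):
  0.001487·V_1 - 0.0009091·V_2 - 0.0004167·V_5 = 0.0008065
  0.001833·V_2 - 0.0009091·V_1 - 0.00001471·V_3 - 0.0009091·V_5 = 0
  0.2238·V_3 - 0.00001471·V_2 - 0.1613·V_5 = 0
  0.1626·V_5 - 0.0004167·V_1 - 0.0009091·V_2 - 0.1613·V_3 = 0
Solving these 4 simultaneous equations (Gaussian elimination) gives:
  V_1 = 0.791 V, V_2 = 0.3999 V, V_3 = 0.01086 V, V_5 = 0.01503 V
Power in each resistor, P = (ΔV)²/R:
  P_R1 = (5 - 0.791)²/6200 = 0.002857 W
  P_R2 = (0.791 - 0.3999)²/1100 = 0.0001391 W
  P_R3 = (0.3999 - 0.01086)²/68000 = 0.000002225 W
  P_R4 = (0.01086 - 0)²/16 = 0.000007367 W
  P_R5 = (0.791 - 0.01503)²/2400 = 0.0002509 W
  P_R6 = (0.3999 - 0.01503)²/1100 = 0.0001346 W
  P_R7 = (0.01086 - 0.01503)²/6.2 = 0.000002807 W
  P_R8 = (0 - 0.01503)²/47000 = 0.000000004805 W
P_total = P_R1 + P_R2 + P_R3 + P_R4 + P_R5 + P_R6 + P_R7 + P_R8 = 0.003394 W

Final answer: 0.003394 W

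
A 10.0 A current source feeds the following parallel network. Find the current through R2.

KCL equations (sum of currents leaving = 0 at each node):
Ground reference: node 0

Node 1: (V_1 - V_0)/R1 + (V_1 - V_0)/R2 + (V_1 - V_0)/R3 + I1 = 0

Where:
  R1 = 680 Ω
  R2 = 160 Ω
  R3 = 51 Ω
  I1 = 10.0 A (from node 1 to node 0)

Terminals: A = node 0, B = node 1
All resistors sit directly between nodes 0 and 1, so they are in parallel and share one voltage V; the full source current 10 A splits among them.
1/R_par = 1/680 + 1/160 + 1/51 = 0.02733 S  =>  R_par = 36.59 Ω
V = I × R_par = 10 × 36.59 = 365.9 V
I_R2 = V/R2 = 365.9/160 = 2.287 A

Final answer: 2.287 A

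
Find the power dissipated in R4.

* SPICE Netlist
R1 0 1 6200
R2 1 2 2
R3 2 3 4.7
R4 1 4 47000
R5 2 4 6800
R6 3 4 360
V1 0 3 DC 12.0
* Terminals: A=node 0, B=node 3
Nodal analysis, taking node 3 as the 0 V reference.
Source V1 fixes V_0 = 12 V.
KCL at each unknown node (sum of currents leaving = 0; resistances in Ω):
  Node 1: (V_1 - 12)/6200 + (V_1 - V_2)/2 + (V_1 - V_4)/47000 = 0
  Node 2: (V_2 - V_1)/2 + (V_2 - 0)/4.7 + (V_2 - V_4)/6800 = 0
  Node 4: (V_4 - V_1)/47000 + (V_4 - V_2)/6800 + (V_4 - 0)/360 = 0
Collecting terms (coefficients in siemens):
  0.5002·V_1 - 0.5·V_2 - 0.00002128·V_4 = 0.001935
  0.7129·V_2 - 0.5·V_1 - 0.0001471·V_4 = 0
  0.002946·V_4 - 0.00002128·V_1 - 0.0001471·V_2 = 0
Solving these 3 simultaneous equations (Gaussian elimination) gives:
  V_1 = 0.01295 V, V_2 = 0.00908 V, V_4 = 0.0005467 V
I_R4 = (V_1 - V_4)/R4 = (0.01295 - 0.0005467)/47000 = 0.0000002638 A
P_R4 = I_R4² × R4 = (0.0000002638)² × 47000 = 0.000000003271 W

Final answer: 3.271e-09 W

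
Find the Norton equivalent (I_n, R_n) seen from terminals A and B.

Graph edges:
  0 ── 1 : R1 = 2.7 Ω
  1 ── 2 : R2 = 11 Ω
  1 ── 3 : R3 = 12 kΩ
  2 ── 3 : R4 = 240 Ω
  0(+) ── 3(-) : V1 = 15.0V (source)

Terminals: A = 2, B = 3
Find the Thévenin equivalent first; then I_n = V_th/R_th and R_n = R_th.
Step 1 — V_th is the open-circuit voltage V_A - V_B (nothing connected across the terminals).
Nodal analysis, taking node 3 as the 0 V reference.
Source V1 fixes V_0 = 15 V.
KCL at each unknown node (sum of currents leaving = 0; resistances in Ω):
  Node 1: (V_1 - 15)/2.7 + (V_1 - V_2)/11 + (V_1 - 0)/12000 = 0
  Node 2: (V_2 - V_1)/11 + (V_2 - 0)/240 = 0
Collecting terms (coefficients in siemens):
  0.4614·V_1 - 0.09091·V_2 = 5.556
  0.09508·V_2 - 0.09091·V_1 = 0
Determinant D = (0.4614)(0.09508) - (-0.09091)(-0.09091) = 0.0356
V_1 = [(5.556)(0.09508) - (-0.09091)(0)]/D = 14.84 V
V_2 = [(0.4614)(0) - (5.556)(-0.09091)]/D = 14.19 V
V_th = V_2 - V_3 = 14.19 - 0 = 14.19 V
Step 2 — R_th: zero the source — replace V1 by a short circuit (node 3 merges into node 0) — and find the resistance seen between A (node 2) and B (node 0).
Reduce the network between node 2 (A) and node 0 (B) by series/parallel combination:
  Rp1 = R1 ‖ R3 (parallel, both between nodes 0 and 1) = 1/(1/2.7 + 1/12000) = 2.699 Ω
  Rs1 = R2 + Rp1 (series, joined only at node 1) = 11 + 2.699 = 13.7 Ω
  Rp2 = R4 ‖ Rs1 (parallel, both between nodes 0 and 2) = 1/(1/240 + 1/13.7) = 12.96 Ω
R_th = 12.96 Ω
I_n = V_th/R_th = 14.19/12.96 = 1.095 A, and R_n = R_th = 12.96 Ω

Final answer: I_n = 1.095 A, R_n = 12.96 Ω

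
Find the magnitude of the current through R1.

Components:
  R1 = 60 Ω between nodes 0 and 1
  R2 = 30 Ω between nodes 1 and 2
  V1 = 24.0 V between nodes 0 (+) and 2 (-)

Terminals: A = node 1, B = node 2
Nodal analysis, taking node 2 as the 0 V reference.
Source V1 fixes V_0 = 24 V.
KCL at each unknown node (sum of currents leaving = 0; resistances in Ω):
  Node 1: (V_1 - 24)/60 + (V_1 - 0)/30 = 0
Collecting terms: 0.05 × V_1 = 0.4  =>  V_1 = 8 V
I_R1 = (V_0 - V_1)/R1 = (24 - 8)/60 = 0.2667 A
|I_R1| = 0.2667 A

Final answer: |I_R1| = 0.2667 A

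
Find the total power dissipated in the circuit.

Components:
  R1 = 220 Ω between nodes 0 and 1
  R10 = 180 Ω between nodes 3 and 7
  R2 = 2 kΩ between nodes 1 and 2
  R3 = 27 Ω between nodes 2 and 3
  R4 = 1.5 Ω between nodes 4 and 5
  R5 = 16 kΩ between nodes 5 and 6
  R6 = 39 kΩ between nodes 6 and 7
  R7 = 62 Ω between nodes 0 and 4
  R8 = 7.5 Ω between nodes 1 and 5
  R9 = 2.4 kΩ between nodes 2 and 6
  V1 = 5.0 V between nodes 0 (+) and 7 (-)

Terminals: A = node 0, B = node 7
Nodal analysis, taking node 7 as the 0 V reference.
Source V1 fixes V_0 = 5 V.
KCL at each unknown node (sum of currents leaving = 0; resistances in Ω):
  Node 1: (V_1 - 5)/220 + (V_1 - V_2)/2000 + (V_1 - V_5)/7.5 = 0
  Node 2: (V_2 - V_1)/2000 + (V_2 - V_3)/27 + (V_2 - V_6)/2400 = 0
  Node 3: (V_3 - V_2)/27 + (V_3 - 0)/180 = 0
  Node 4: (V_4 - V_5)/1.5 + (V_4 - 5)/62 = 0
  Node 5: (V_5 - V_4)/1.5 + (V_5 - V_6)/16000 + (V_5 - V_1)/7.5 = 0
  Node 6: (V_6 - V_5)/16000 + (V_6 - 0)/39000 + (V_6 - V_2)/2400 = 0
Collecting terms (coefficients in siemens):
  0.1384·V_1 - 0.0005·V_2 - 0.1333·V_5 = 0.02273
  0.03795·V_2 - 0.0005·V_1 - 0.03704·V_3 - 0.0004167·V_6 = 0
  0.04259·V_3 - 0.03704·V_2 = 0
  0.6828·V_4 - 0.6667·V_5 = 0.08065
  0.8001·V_5 - 0.1333·V_1 - 0.6667·V_4 - 0.0000625·V_6 = 0
  0.0005048·V_6 - 0.0004167·V_2 - 0.0000625·V_5 = 0
Solving these 6 simultaneous equations (Gaussian elimination) gives:
  V_1 = 4.871 V, V_2 = 0.4973 V, V_3 = 0.4325 V, V_4 = 4.886 V
  V_5 = 4.883 V, V_6 = 1.015 V
Power in each resistor, P = (ΔV)²/R:
  P_R1 = (5 - 4.871)²/220 = 0.00007563 W
  P_R2 = (4.871 - 0.4973)²/2000 = 0.009565 W
  P_R3 = (0.4973 - 0.4325)²/27 = 0.0001559 W
  P_R4 = (4.886 - 4.883)²/1.5 = 0.000005091 W
  P_R5 = (4.883 - 1.015)²/16000 = 0.0009351 W
  P_R6 = (1.015 - 0)²/39000 = 0.00002642 W
  P_R7 = (5 - 4.886)²/62 = 0.0002104 W
  P_R8 = (4.871 - 4.883)²/7.5 = 0.00001921 W
  P_R9 = (0.4973 - 1.015)²/2400 = 0.0001117 W
  P_R10 = (0.4325 - 0)²/180 = 0.001039 W
P_total = P_R1 + P_R2 + P_R3 + P_R4 + P_R5 + P_R6 + P_R7 + P_R8 + P_R9 + P_R10 = 0.01214 W

Final answer: 0.01214 W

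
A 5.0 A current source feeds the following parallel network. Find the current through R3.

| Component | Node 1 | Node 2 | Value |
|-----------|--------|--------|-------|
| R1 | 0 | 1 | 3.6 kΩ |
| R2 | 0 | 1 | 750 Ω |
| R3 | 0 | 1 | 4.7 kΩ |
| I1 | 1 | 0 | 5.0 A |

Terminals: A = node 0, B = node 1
All resistors sit directly between nodes 0 and 1, so they are in parallel and share one voltage V; the full source current 5 A splits among them.
1/R_par = 1/3600 + 1/750 + 1/4700 = 0.001824 S  =>  R_par = 548.3 Ω
V = I × R_par = 5 × 548.3 = 2741 V
I_R3 = V/R3 = 2741/4700 = 0.5833 A

Final answer: 0.5833 A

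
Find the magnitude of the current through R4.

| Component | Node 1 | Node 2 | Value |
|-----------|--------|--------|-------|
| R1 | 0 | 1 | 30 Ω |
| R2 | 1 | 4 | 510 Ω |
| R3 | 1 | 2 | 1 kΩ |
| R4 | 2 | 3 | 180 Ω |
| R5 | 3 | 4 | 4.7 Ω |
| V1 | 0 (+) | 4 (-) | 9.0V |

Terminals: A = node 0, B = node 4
Nodal analysis, taking node 4 as the 0 V reference.
Source V1 fixes V_0 = 9 V.
KCL at each unknown node (sum of currents leaving = 0; resistances in Ω):
  Node 1: (V_1 - 9)/30 + (V_1 - 0)/510 + (V_1 - V_2)/1000 = 0
  Node 2: (V_2 - V_1)/1000 + (V_2 - V_3)/180 = 0
  Node 3: (V_3 - V_2)/180 + (V_3 - 0)/4.7 = 0
Collecting terms (coefficients in siemens):
  0.03629·V_1 - 0.001·V_2 = 0.3
  0.006556·V_2 - 0.001·V_1 - 0.005556·V_3 = 0
  0.2183·V_3 - 0.005556·V_2 = 0
Solving these 3 simultaneous equations (Gaussian elimination) gives:
  V_1 = 8.301 V, V_2 = 1.294 V, V_3 = 0.03293 V
I_R4 = (V_2 - V_3)/R4 = (1.294 - 0.03293)/180 = 0.007007 A
|I_R4| = 0.007007 A

Final answer: |I_R4| = 0.007007 A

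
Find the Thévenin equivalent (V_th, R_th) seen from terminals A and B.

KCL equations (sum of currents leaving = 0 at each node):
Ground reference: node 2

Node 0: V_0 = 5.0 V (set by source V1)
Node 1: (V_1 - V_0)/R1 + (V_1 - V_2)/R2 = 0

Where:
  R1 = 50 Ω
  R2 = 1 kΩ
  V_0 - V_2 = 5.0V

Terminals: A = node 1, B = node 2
Step 1 — V_th is the open-circuit voltage V_A - V_B (nothing connected across the terminals).
Nodal analysis, taking node 2 as the 0 V reference.
Source V1 fixes V_0 = 5 V.
KCL at each unknown node (sum of currents leaving = 0; resistances in Ω):
  Node 1: (V_1 - 5)/50 + (V_1 - 0)/1000 = 0
Collecting terms: 0.021 × V_1 = 0.1  =>  V_1 = 4.762 V
V_th = V_1 - V_2 = 4.762 - 0 = 4.762 V
Step 2 — R_th: zero the source — replace V1 by a short circuit (node 2 merges into node 0) — and find the resistance seen between A (node 1) and B (node 0).
Reduce the network between node 1 (A) and node 0 (B) by series/parallel combination:
  Rp1 = R1 ‖ R2 (parallel, both between nodes 0 and 1) = 1/(1/50 + 1/1000) = 47.62 Ω
R_th = 47.62 Ω

Final answer: V_th = 4.762 V, R_th = 47.62 Ω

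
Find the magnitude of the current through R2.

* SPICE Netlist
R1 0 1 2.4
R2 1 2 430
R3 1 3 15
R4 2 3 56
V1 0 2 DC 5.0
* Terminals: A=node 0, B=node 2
Nodal analysis, taking node 2 as the 0 V reference.
Source V1 fixes V_0 = 5 V.
KCL at each unknown node (sum of currents leaving = 0; resistances in Ω):
  Node 1: (V_1 - 5)/2.4 + (V_1 - 0)/430 + (V_1 - V_3)/15 = 0
  Node 3: (V_3 - V_1)/15 + (V_3 - 0)/56 = 0
Collecting terms (coefficients in siemens):
  0.4857·V_1 - 0.06667·V_3 = 2.083
  0.08452·V_3 - 0.06667·V_1 = 0
Determinant D = (0.4857)(0.08452) - (-0.06667)(-0.06667) = 0.03661
V_1 = [(2.083)(0.08452) - (-0.06667)(0)]/D = 4.811 V
V_3 = [(0.4857)(0) - (2.083)(-0.06667)]/D = 3.794 V
I_R2 = (V_1 - V_2)/R2 = (4.811 - 0)/430 = 0.01119 A
|I_R2| = 0.01119 A

Final answer: |I_R2| = 0.01119 A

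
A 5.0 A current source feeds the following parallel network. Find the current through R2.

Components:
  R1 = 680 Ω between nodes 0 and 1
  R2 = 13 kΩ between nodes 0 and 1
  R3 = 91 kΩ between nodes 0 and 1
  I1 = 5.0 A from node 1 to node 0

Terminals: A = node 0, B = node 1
All resistors sit directly between nodes 0 and 1, so they are in parallel and share one voltage V; the full source current 5 A splits among them.
1/R_par = 1/680 + 1/13000 + 1/91000 = 0.001559 S  =>  R_par = 641.6 Ω
V = I × R_par = 5 × 641.6 = 3208 V
I_R2 = V/R2 = 3208/13000 = 0.2468 A

Final answer: 0.2468 A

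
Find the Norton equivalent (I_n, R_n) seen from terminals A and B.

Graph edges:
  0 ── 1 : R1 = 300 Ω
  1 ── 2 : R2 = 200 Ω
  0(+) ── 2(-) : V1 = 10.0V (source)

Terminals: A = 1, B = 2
Find the Thévenin equivalent first; then I_n = V_th/R_th and R_n = R_th.
Step 1 — V_th is the open-circuit voltage V_A - V_B (nothing connected across the terminals).
Nodal analysis, taking node 2 as the 0 V reference.
Source V1 fixes V_0 = 10 V.
KCL at each unknown node (sum of currents leaving = 0; resistances in Ω):
  Node 1: (V_1 - 10)/300 + (V_1 - 0)/200 = 0
Collecting terms: 0.008333 × V_1 = 0.03333  =>  V_1 = 4 V
V_th = V_1 - V_2 = 4 - 0 = 4 V
Step 2 — R_th: zero the source — replace V1 by a short circuit (node 2 merges into node 0) — and find the resistance seen between A (node 1) and B (node 0).
Reduce the network between node 1 (A) and node 0 (B) by series/parallel combination:
  Rp1 = R1 ‖ R2 (parallel, both between nodes 0 and 1) = 1/(1/300 + 1/200) = 120 Ω
R_th = 120 Ω
I_n = V_th/R_th = 4/120 = 0.03333 A, and R_n = R_th = 120 Ω

Final answer: I_n = 0.03333 A, R_n = 120 Ω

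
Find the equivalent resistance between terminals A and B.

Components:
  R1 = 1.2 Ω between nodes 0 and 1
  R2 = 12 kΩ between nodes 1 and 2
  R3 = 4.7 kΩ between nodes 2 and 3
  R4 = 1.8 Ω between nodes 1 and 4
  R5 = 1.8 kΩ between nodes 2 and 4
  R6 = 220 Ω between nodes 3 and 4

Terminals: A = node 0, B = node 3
The network is not a plain series/parallel combination. Inject a 1 A test current into terminal A (node 0) and return it from terminal B (node 3); then R_eq = V_A / (1 A).
Nodal analysis, taking node 3 as the 0 V reference.
Current source I_test pushes 1 A into node 0 and draws it out of node 3.
KCL at each unknown node (sum of currents leaving = 0; resistances in Ω):
  Node 0: (V_0 - V_1)/1.2 - 1 = 0
  Node 1: (V_1 - V_0)/1.2 + (V_1 - V_2)/12000 + (V_1 - V_4)/1.8 = 0
  Node 2: (V_2 - V_1)/12000 + (V_2 - 0)/4700 + (V_2 - V_4)/1800 = 0
  Node 4: (V_4 - V_1)/1.8 + (V_4 - V_2)/1800 + (V_4 - 0)/220 = 0
Collecting terms (coefficients in siemens):
  0.8333·V_0 - 0.8333·V_1 = 1
  1.389·V_1 - 0.8333·V_0 - 0.00008333·V_2 - 0.5556·V_4 = 0
  0.0008517·V_2 - 0.00008333·V_1 - 0.0005556·V_4 = 0
  0.5607·V_4 - 0.5556·V_1 - 0.0005556·V_2 = 0
Solving these 4 simultaneous equations (Gaussian elimination) gives:
  V_0 = 215.5 V, V_1 = 214.3 V, V_2 = 159.6 V, V_4 = 212.5 V
R_eq = V_0 / 1 A = 215.5 Ω

Final answer: 215.5 Ω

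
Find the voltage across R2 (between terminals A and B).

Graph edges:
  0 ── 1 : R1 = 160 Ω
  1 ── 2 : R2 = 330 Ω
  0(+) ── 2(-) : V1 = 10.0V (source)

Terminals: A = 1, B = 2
R1 and R2 are in series across V1 (node 0 → node 1 → node 2), and the output A–B is taken across R2, so this is a voltage divider.
Series current: I = V1/(R1 + R2) = 10/(160 + 330) = 10/490 = 0.02041 A
V_R2 = I × R2 = V1 × R2/(R1 + R2) = 10 × 330/490 = 6.735 V

Final answer: 6.735 V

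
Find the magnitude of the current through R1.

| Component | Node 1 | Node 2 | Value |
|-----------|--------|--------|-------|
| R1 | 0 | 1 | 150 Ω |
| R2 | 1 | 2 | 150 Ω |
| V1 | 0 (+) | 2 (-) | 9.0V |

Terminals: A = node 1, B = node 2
Nodal analysis, taking node 2 as the 0 V reference.
Source V1 fixes V_0 = 9 V.
KCL at each unknown node (sum of currents leaving = 0; resistances in Ω):
  Node 1: (V_1 - 9)/150 + (V_1 - 0)/150 = 0
Collecting terms: 0.01333 × V_1 = 0.06  =>  V_1 = 4.5 V
I_R1 = (V_0 - V_1)/R1 = (9 - 4.5)/150 = 0.03 A
|I_R1| = 0.03 A

Final answer: |I_R1| = 0.03 A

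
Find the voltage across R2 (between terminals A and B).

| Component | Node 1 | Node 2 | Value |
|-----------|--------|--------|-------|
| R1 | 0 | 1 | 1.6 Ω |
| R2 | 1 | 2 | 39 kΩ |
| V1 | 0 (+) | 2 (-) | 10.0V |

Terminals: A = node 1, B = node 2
R1 and R2 are in series across V1 (node 0 → node 1 → node 2), and the output A–B is taken across R2, so this is a voltage divider.
Series current: I = V1/(R1 + R2) = 10/(1.6 + 39000) = 10/39000 = 0.0002564 A
V_R2 = I × R2 = V1 × R2/(R1 + R2) = 10 × 39000/39000 = 10 V

Final answer: 10 V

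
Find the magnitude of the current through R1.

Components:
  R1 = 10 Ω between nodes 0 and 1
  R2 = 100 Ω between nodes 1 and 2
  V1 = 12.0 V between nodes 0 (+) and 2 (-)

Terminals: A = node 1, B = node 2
Nodal analysis, taking node 2 as the 0 V reference.
Source V1 fixes V_0 = 12 V.
KCL at each unknown node (sum of currents leaving = 0; resistances in Ω):
  Node 1: (V_1 - 12)/10 + (V_1 - 0)/100 = 0
Collecting terms: 0.11 × V_1 = 1.2  =>  V_1 = 10.91 V
I_R1 = (V_0 - V_1)/R1 = (12 - 10.91)/10 = 0.1091 A
|I_R1| = 0.1091 A

Final answer: |I_R1| = 0.1091 A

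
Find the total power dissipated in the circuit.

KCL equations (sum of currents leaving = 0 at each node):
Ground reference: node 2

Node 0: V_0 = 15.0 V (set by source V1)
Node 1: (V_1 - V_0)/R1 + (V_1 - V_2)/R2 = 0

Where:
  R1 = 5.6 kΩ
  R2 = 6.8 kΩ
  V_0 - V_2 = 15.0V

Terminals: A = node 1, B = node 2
Nodal analysis, taking node 2 as the 0 V reference.
Source V1 fixes V_0 = 15 V.
KCL at each unknown node (sum of currents leaving = 0; resistances in Ω):
  Node 1: (V_1 - 15)/5600 + (V_1 - 0)/6800 = 0
Collecting terms: 0.0003256 × V_1 = 0.002679  =>  V_1 = 8.226 V
Power in each resistor, P = (ΔV)²/R:
  P_R1 = (15 - 8.226)²/5600 = 0.008195 W
  P_R2 = (8.226 - 0)²/6800 = 0.009951 W
P_total = P_R1 + P_R2 = 0.01815 W

Final answer: 0.01815 W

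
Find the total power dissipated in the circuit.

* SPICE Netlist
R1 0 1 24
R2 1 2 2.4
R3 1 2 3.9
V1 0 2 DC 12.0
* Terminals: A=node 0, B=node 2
Nodal analysis, taking node 2 as the 0 V reference.
Source V1 fixes V_0 = 12 V.
KCL at each unknown node (sum of currents leaving = 0; resistances in Ω):
  Node 1: (V_1 - 12)/24 + (V_1 - 0)/2.4 + (V_1 - 0)/3.9 = 0
Collecting terms: 0.7147 × V_1 = 0.5  =>  V_1 = 0.6996 V
Power in each resistor, P = (ΔV)²/R:
  P_R1 = (12 - 0.6996)²/24 = 5.321 W
  P_R2 = (0.6996 - 0)²/2.4 = 0.2039 W
  P_R3 = (0.6996 - 0)²/3.9 = 0.1255 W
P_total = P_R1 + P_R2 + P_R3 = 5.65 W

Final answer: 5.65 W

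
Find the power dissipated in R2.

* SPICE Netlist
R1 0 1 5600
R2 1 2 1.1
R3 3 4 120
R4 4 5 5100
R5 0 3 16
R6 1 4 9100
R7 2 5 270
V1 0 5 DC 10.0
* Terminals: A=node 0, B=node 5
Nodal analysis, taking node 5 as the 0 V reference.
Source V1 fixes V_0 = 10 V.
KCL at each unknown node (sum of currents leaving = 0; resistances in Ω):
  Node 1: (V_1 - 10)/5600 + (V_1 - V_2)/1.1 + (V_1 - V_4)/9100 = 0
  Node 2: (V_2 - V_1)/1.1 + (V_2 - 0)/270 = 0
  Node 3: (V_3 - V_4)/120 + (V_3 - 10)/16 = 0
  Node 4: (V_4 - V_3)/120 + (V_4 - 0)/5100 + (V_4 - V_1)/9100 = 0
Collecting terms (coefficients in siemens):
  0.9094·V_1 - 0.9091·V_2 - 0.0001099·V_4 = 0.001786
  0.9128·V_2 - 0.9091·V_1 = 0
  0.07083·V_3 - 0.008333·V_4 = 0.625
  0.008639·V_4 - 0.0001099·V_1 - 0.008333·V_3 = 0
Solving these 4 simultaneous equations (Gaussian elimination) gives:
  V_1 = 0.7145 V, V_2 = 0.7116 V, V_3 = 9.954 V, V_4 = 9.611 V
I_R2 = (V_1 - V_2)/R2 = (0.7145 - 0.7116)/1.1 = 0.002636 A
P_R2 = I_R2² × R2 = (0.002636)² × 1.1 = 0.000007642 W

Final answer: 7.642e-06 W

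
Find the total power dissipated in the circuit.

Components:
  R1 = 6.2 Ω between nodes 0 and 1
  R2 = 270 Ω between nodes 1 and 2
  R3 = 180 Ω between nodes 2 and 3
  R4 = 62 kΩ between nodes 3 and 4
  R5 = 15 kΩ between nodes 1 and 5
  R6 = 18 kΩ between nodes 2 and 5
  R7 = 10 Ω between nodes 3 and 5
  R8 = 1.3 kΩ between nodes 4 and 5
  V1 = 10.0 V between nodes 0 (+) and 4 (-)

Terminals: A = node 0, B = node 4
Nodal analysis, taking node 4 as the 0 V reference.
Source V1 fixes V_0 = 10 V.
KCL at each unknown node (sum of currents leaving = 0; resistances in Ω):
  Node 1: (V_1 - 10)/6.2 + (V_1 - V_2)/270 + (V_1 - V_5)/15000 = 0
  Node 2: (V_2 - V_1)/270 + (V_2 - V_3)/180 + (V_2 - V_5)/18000 = 0
  Node 3: (V_3 - V_2)/180 + (V_3 - 0)/62000 + (V_3 - V_5)/10 = 0
  Node 5: (V_5 - V_1)/15000 + (V_5 - V_2)/18000 + (V_5 - V_3)/10 + (V_5 - 0)/1300 = 0
Collecting terms (coefficients in siemens):
  0.1651·V_1 - 0.003704·V_2 - 0.00006667·V_5 = 1.613
  0.009315·V_2 - 0.003704·V_1 - 0.005556·V_3 - 0.00005556·V_5 = 0
  0.1056·V_3 - 0.005556·V_2 - 0.1·V_5 = 0
  0.1009·V_5 - 0.00006667·V_1 - 0.00005556·V_2 - 0.1·V_3 = 0
Solving these 4 simultaneous equations (Gaussian elimination) gives:
  V_1 = 9.964 V, V_2 = 8.444 V, V_3 = 7.441 V, V_5 = 7.387 V
Power in each resistor, P = (ΔV)²/R:
  P_R1 = (10 - 9.964)²/6.2 = 0.0002087 W
  P_R2 = (9.964 - 8.444)²/270 = 0.008559 W
  P_R3 = (8.444 - 7.441)²/180 = 0.005587 W
  P_R4 = (7.441 - 0)²/62000 = 0.0008931 W
  P_R5 = (9.964 - 7.387)²/15000 = 0.0004429 W
  P_R6 = (8.444 - 7.387)²/18000 = 0.00006211 W
  P_R7 = (7.441 - 7.387)²/10 = 0.0002972 W
  P_R8 = (0 - 7.387)²/1300 = 0.04197 W
P_total = P_R1 + P_R2 + P_R3 + P_R4 + P_R5 + P_R6 + P_R7 + P_R8 = 0.05802 W

Final answer: 0.05802 W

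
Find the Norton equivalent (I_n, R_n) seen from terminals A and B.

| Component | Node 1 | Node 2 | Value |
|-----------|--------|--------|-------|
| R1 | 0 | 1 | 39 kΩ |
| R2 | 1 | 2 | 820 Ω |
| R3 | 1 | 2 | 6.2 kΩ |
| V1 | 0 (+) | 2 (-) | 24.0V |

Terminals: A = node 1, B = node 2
Find the Thévenin equivalent first; then I_n = V_th/R_th and R_n = R_th.
Step 1 — V_th is the open-circuit voltage V_A - V_B (nothing connected across the terminals).
Nodal analysis, taking node 2 as the 0 V reference.
Source V1 fixes V_0 = 24 V.
KCL at each unknown node (sum of currents leaving = 0; resistances in Ω):
  Node 1: (V_1 - 24)/39000 + (V_1 - 0)/820 + (V_1 - 0)/6200 = 0
Collecting terms: 0.001406 × V_1 = 0.0006154  =>  V_1 = 0.4375 V
V_th = V_1 - V_2 = 0.4375 - 0 = 0.4375 V
Step 2 — R_th: zero the source — replace V1 by a short circuit (node 2 merges into node 0) — and find the resistance seen between A (node 1) and B (node 0).
Reduce the network between node 1 (A) and node 0 (B) by series/parallel combination:
  Rp1 = R1 ‖ R2 ‖ R3 (parallel, all between nodes 0 and 1) = 1/(1/39000 + 1/820 + 1/6200) = 711 Ω
R_th = 711 Ω
I_n = V_th/R_th = 0.4375/711 = 0.0006154 A, and R_n = R_th = 711 Ω

Final answer: I_n = 0.0006154 A, R_n = 711 Ω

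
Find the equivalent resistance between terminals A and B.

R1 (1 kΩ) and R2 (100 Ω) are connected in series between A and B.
Reduce the network between node 0 (A) and node 2 (B) by series/parallel combination:
  Rs1 = R1 + R2 (series, joined only at node 1) = 1000 + 100 = 1100 Ω
R_eq = 1.1 kΩ

Final answer: 1.1 kΩ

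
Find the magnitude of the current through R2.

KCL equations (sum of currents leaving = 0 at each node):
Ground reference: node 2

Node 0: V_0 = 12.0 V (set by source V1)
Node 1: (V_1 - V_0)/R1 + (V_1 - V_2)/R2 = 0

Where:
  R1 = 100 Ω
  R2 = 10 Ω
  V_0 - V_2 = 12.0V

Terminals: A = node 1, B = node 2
Nodal analysis, taking node 2 as the 0 V reference.
Source V1 fixes V_0 = 12 V.
KCL at each unknown node (sum of currents leaving = 0; resistances in Ω):
  Node 1: (V_1 - 12)/100 + (V_1 - 0)/10 = 0
Collecting terms: 0.11 × V_1 = 0.12  =>  V_1 = 1.091 V
I_R2 = (V_1 - V_2)/R2 = (1.091 - 0)/10 = 0.1091 A
|I_R2| = 0.1091 A

Final answer: |I_R2| = 0.1091 A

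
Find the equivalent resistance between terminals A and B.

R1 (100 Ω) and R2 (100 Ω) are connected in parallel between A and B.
Reduce the network between node 0 (A) and node 1 (B) by series/parallel combination:
  Rp1 = R1 ‖ R2 (parallel, both between nodes 0 and 1) = 1/(1/100 + 1/100) = 50 Ω
R_eq = 50 Ω

Final answer: 50 Ω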